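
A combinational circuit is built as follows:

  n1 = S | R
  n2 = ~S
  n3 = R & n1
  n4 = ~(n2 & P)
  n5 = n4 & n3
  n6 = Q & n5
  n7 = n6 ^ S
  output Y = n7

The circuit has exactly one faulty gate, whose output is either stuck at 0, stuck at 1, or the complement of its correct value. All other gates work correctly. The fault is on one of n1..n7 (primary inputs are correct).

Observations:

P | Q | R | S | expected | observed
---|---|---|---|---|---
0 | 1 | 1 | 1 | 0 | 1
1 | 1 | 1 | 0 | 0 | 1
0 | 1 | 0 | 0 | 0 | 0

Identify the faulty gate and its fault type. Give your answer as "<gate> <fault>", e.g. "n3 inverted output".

Fault-free values for test 1 (P=0, Q=1, R=1, S=1): n1=1, n2=0, n3=1, n4=1, n5=1, n6=1, n7=0, giving Y=0. Observed 1.
Test 1: faults giving observed 1 are {n1 stuck-at-0, n1 inverted output, n3 stuck-at-0, n3 inverted output, n4 stuck-at-0, n4 inverted output, n5 stuck-at-0, n5 inverted output, n6 stuck-at-0, n6 inverted output, n7 stuck-at-1, n7 inverted output}.
Test 2 (P=1, Q=1, R=1, S=0): fault-free n1=1, n2=1, n3=1, n4=0, n5=0, n6=0, n7=0 → 0; observed 1. Eliminates n1 stuck-at-0, n1 inverted output, n3 stuck-at-0, n3 inverted output, n4 stuck-at-0, n5 stuck-at-0, n6 stuck-at-0.
Test 3 (P=0, Q=1, R=0, S=0): fault-free n1=0, n2=1, n3=0, n4=1, n5=0, n6=0, n7=0 → 0; observed 0. Eliminates n5 inverted output, n6 inverted output, n7 stuck-at-1, n7 inverted output.
Only n4 inverted output is consistent with every test.

n4 inverted output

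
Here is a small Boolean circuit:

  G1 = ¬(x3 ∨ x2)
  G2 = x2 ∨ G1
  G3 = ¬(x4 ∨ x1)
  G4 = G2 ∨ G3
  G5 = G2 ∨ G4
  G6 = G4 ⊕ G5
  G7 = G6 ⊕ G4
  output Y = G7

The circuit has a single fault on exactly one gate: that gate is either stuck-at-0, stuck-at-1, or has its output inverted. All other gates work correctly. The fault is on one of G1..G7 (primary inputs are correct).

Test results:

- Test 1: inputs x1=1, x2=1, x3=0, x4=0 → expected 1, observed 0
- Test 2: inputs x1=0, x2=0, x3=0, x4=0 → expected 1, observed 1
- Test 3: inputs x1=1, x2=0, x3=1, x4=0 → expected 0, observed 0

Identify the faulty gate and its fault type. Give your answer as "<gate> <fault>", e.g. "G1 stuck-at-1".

G2 stuck-at-0

Fault-free values for test 1 (x1=1, x2=1, x3=0, x4=0): G1=0, G2=1, G3=0, G4=1, G5=1, G6=0, G7=1, giving Y=1. Observed 0.
Test 1: faults giving observed 0 are {G2 stuck-at-0, G2 inverted output, G5 stuck-at-0, G5 inverted output, G6 stuck-at-1, G6 inverted output, G7 stuck-at-0, G7 inverted output}.
Test 2 (x1=0, x2=0, x3=0, x4=0): fault-free G1=1, G2=1, G3=1, G4=1, G5=1, G6=0, G7=1 → 1; observed 1. Eliminates G5 stuck-at-0, G5 inverted output, G6 stuck-at-1, G6 inverted output, G7 stuck-at-0, G7 inverted output.
Test 3 (x1=1, x2=0, x3=1, x4=0): fault-free G1=0, G2=0, G3=0, G4=0, G5=0, G6=0, G7=0 → 0; observed 0. Eliminates G2 inverted output.
Only G2 stuck-at-0 is consistent with every test.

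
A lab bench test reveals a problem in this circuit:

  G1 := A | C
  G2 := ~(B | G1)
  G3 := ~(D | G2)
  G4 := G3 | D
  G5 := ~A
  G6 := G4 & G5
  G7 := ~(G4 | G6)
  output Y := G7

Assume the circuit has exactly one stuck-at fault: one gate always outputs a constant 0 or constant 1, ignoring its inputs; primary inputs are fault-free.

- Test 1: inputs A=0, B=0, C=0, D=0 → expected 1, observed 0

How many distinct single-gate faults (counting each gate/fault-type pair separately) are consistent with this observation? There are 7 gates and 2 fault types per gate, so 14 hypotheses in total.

6

Fault-free: G1=0, G2=1, G3=0, G4=0, G5=1, G6=0, G7=1 → 1. Observed 0.
  G1 stuck-at-0: output 1 ✗
  G1 stuck-at-1: output 0 ✓
  G2 stuck-at-0: output 0 ✓
  G2 stuck-at-1: output 1 ✗
  G3 stuck-at-0: output 1 ✗
  G3 stuck-at-1: output 0 ✓
  G4 stuck-at-0: output 1 ✗
  G4 stuck-at-1: output 0 ✓
  G5 stuck-at-0: output 1 ✗
  G5 stuck-at-1: output 1 ✗
  G6 stuck-at-0: output 1 ✗
  G6 stuck-at-1: output 0 ✓
  G7 stuck-at-0: output 0 ✓
  G7 stuck-at-1: output 1 ✗
Consistent faults: {G1 stuck-at-1, G2 stuck-at-0, G3 stuck-at-1, G4 stuck-at-1, G6 stuck-at-1, G7 stuck-at-0} — 6 in all.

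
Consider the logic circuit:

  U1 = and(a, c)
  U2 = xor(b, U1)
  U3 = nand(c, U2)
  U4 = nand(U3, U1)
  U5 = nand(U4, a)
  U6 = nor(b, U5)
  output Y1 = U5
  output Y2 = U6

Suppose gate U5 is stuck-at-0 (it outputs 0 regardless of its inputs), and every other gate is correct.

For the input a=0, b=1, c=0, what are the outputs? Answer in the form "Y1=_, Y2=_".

Y1=0, Y2=0

Propagate with U5 forced: U1=0, U2=1, U3=1, U4=1, U5=0 [stuck-at-0], U6=0.
So the outputs are Y1=0, Y2=0. (Without the fault they would be Y1=1, Y2=0.)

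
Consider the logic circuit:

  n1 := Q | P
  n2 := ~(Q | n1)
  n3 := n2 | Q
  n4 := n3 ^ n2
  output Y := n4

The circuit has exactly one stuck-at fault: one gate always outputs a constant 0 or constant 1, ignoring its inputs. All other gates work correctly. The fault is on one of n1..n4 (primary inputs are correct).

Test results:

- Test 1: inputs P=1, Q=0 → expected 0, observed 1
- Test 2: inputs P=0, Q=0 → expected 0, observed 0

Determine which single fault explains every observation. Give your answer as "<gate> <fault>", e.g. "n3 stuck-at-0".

Fault-free values for test 1 (P=1, Q=0): n1=1, n2=0, n3=0, n4=0, giving Y=0. Observed 1.
Test 1: faults giving observed 1 are {n3 stuck-at-1, n4 stuck-at-1}.
Test 2 (P=0, Q=0): fault-free n1=0, n2=1, n3=1, n4=0 → 0; observed 0. Eliminates n4 stuck-at-1.
Only n3 stuck-at-1 is consistent with every test.

n3 stuck-at-1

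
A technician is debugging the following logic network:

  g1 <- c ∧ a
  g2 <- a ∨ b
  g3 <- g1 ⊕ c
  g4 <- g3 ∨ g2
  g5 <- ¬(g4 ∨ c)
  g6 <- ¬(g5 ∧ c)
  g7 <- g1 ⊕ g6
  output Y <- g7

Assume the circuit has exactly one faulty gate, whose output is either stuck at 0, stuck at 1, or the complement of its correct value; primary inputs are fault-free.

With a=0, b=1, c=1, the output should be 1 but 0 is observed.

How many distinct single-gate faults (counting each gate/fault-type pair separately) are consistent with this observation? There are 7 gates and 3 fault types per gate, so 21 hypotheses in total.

Fault-free: g1=0, g2=1, g3=1, g4=1, g5=0, g6=1, g7=1 → 1. Observed 0.
  g1: stuck-at-1, inverted output ✓; others ✗
  g2: none of the 3 fault types match ✗
  g3: none of the 3 fault types match ✗
  g4: none of the 3 fault types match ✗
  g5: stuck-at-1, inverted output ✓; others ✗
  g6: stuck-at-0, inverted output ✓; others ✗
  g7: stuck-at-0, inverted output ✓; others ✗
Consistent faults: {g1 stuck-at-1, g1 inverted output, g5 stuck-at-1, g5 inverted output, g6 stuck-at-0, g6 inverted output, g7 stuck-at-0, g7 inverted output} — 8 in all.

8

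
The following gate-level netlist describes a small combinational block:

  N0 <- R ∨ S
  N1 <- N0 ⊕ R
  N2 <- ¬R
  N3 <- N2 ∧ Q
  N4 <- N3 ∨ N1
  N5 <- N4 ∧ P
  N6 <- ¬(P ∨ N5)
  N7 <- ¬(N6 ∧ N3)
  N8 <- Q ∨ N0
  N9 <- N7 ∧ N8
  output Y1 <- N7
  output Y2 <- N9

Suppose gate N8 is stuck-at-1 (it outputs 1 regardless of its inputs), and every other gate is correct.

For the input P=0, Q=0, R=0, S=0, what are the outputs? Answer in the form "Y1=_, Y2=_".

Propagate with N8 forced: N0=0, N1=0, N2=1, N3=0, N4=0, N5=0, N6=1, N7=1, N8=1 [stuck-at-1], N9=1.
So the outputs are Y1=1, Y2=1. (Without the fault they would be Y1=1, Y2=0.)

Y1=1, Y2=1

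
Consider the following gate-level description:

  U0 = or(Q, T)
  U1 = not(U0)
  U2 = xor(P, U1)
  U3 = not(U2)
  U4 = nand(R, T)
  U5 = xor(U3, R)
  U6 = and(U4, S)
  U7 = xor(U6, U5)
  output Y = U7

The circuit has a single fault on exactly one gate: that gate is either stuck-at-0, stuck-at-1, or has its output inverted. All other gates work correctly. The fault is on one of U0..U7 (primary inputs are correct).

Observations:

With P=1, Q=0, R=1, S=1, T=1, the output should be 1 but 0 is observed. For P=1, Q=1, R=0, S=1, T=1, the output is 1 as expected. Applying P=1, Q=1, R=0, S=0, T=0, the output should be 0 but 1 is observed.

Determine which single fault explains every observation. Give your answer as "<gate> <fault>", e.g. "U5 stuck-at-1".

U6 stuck-at-1

Fault-free values for test 1 (P=1, Q=0, R=1, S=1, T=1): U0=1, U1=0, U2=1, U3=0, U4=0, U5=1, U6=0, U7=1, giving Y=1. Observed 0.
Test 1: faults giving observed 0 are {U0 stuck-at-0, U0 inverted output, U1 stuck-at-1, U1 inverted output, U2 stuck-at-0, U2 inverted output, U3 stuck-at-1, U3 inverted output, U4 stuck-at-1, U4 inverted output, U5 stuck-at-0, U5 inverted output, U6 stuck-at-1, U6 inverted output, U7 stuck-at-0, U7 inverted output}.
Test 2 (P=1, Q=1, R=0, S=1, T=1): fault-free U0=1, U1=0, U2=1, U3=0, U4=1, U5=0, U6=1, U7=1 → 1; observed 1. Eliminates U0 stuck-at-0, U0 inverted output, U1 stuck-at-1, U1 inverted output, U2 stuck-at-0, U2 inverted output, U3 stuck-at-1, U3 inverted output, U4 inverted output, U5 inverted output, U6 inverted output, U7 stuck-at-0, U7 inverted output.
Test 3 (P=1, Q=1, R=0, S=0, T=0): fault-free U0=1, U1=0, U2=1, U3=0, U4=1, U5=0, U6=0, U7=0 → 0; observed 1. Eliminates U4 stuck-at-1, U5 stuck-at-0.
Only U6 stuck-at-1 is consistent with every test.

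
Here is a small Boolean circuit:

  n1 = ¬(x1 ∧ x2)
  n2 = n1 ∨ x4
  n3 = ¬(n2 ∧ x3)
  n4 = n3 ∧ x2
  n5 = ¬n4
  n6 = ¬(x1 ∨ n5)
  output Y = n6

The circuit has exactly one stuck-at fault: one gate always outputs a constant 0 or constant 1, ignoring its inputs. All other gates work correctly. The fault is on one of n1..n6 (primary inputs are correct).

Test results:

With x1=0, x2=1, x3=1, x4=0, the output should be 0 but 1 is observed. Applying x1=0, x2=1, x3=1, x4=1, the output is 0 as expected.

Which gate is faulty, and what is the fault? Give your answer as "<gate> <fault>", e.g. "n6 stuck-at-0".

n1 stuck-at-0

Fault-free values for test 1 (x1=0, x2=1, x3=1, x4=0): n1=1, n2=1, n3=0, n4=0, n5=1, n6=0, giving Y=0. Observed 1.
Test 1: faults giving observed 1 are {n1 stuck-at-0, n2 stuck-at-0, n3 stuck-at-1, n4 stuck-at-1, n5 stuck-at-0, n6 stuck-at-1}.
Test 2 (x1=0, x2=1, x3=1, x4=1): fault-free n1=1, n2=1, n3=0, n4=0, n5=1, n6=0 → 0; observed 0. Eliminates n2 stuck-at-0, n3 stuck-at-1, n4 stuck-at-1, n5 stuck-at-0, n6 stuck-at-1.
Only n1 stuck-at-0 is consistent with every test.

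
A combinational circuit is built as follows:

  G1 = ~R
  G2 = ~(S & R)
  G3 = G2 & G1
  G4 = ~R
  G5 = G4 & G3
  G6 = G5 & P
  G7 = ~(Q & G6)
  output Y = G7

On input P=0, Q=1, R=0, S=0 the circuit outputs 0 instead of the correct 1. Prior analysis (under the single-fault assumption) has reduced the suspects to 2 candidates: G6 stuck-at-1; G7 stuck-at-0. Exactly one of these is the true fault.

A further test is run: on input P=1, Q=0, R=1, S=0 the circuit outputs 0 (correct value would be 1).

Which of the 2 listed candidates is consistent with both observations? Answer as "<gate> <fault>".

G7 stuck-at-0

Evaluate each candidate on input P=1, Q=0, R=1, S=0:
  G6 stuck-at-1: G1=0, G2=1, G3=0, G4=0, G5=0, G6=1 [stuck-at-1], G7=1 → 1 — eliminated
  G7 stuck-at-0: G1=0, G2=1, G3=0, G4=0, G5=0, G6=0, G7=0 [stuck-at-0] → 0 — matches
Only G7 stuck-at-0 reproduces the observed 0.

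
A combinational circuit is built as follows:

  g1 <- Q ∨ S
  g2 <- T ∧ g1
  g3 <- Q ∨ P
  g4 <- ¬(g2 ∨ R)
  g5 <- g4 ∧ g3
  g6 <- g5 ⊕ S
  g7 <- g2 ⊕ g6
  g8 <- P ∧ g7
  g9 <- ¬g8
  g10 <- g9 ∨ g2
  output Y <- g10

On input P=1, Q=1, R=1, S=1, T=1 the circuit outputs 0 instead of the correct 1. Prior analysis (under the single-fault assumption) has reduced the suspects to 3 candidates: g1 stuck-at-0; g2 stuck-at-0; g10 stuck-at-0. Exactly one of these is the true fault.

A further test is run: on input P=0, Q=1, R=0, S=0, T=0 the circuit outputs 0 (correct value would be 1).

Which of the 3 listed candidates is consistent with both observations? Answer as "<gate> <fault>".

Evaluate each candidate on input P=0, Q=1, R=0, S=0, T=0:
  g1 stuck-at-0: g1=0 [stuck-at-0], g2=0, g3=1, g4=1, g5=1, g6=1, g7=1, g8=0, g9=1, g10=1 → 1 — eliminated
  g2 stuck-at-0: g1=1, g2=0 [stuck-at-0], g3=1, g4=1, g5=1, g6=1, g7=1, g8=0, g9=1, g10=1 → 1 — eliminated
  g10 stuck-at-0: g1=1, g2=0, g3=1, g4=1, g5=1, g6=1, g7=1, g8=0, g9=1, g10=0 [stuck-at-0] → 0 — matches
Only g10 stuck-at-0 reproduces the observed 0.

g10 stuck-at-0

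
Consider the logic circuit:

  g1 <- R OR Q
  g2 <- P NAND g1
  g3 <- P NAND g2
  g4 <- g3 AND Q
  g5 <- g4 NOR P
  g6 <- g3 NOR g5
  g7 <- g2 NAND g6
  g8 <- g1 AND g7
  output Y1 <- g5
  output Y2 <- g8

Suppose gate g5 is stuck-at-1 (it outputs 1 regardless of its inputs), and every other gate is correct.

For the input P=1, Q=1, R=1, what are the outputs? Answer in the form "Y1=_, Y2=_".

Propagate with g5 forced: g1=1, g2=0, g3=1, g4=1, g5=1 [stuck-at-1], g6=0, g7=1, g8=1.
So the outputs are Y1=1, Y2=1. (Without the fault they would be Y1=0, Y2=1.)

Y1=1, Y2=1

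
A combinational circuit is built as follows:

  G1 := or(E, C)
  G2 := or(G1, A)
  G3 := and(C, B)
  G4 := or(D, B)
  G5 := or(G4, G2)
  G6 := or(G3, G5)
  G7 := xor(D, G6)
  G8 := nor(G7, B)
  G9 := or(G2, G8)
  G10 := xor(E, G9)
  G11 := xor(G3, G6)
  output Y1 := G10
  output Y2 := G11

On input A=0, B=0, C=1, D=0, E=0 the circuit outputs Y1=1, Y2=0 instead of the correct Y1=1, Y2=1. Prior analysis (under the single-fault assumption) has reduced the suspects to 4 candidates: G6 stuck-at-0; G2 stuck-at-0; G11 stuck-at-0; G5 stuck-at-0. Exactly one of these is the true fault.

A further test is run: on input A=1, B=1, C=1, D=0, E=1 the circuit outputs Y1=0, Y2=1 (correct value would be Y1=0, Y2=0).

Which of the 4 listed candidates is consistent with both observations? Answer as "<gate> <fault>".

Evaluate each candidate on input A=1, B=1, C=1, D=0, E=1:
  G6 stuck-at-0: G1=1, G2=1, G3=1, G4=1, G5=1, G6=0 [stuck-at-0], G7=0, G8=0, G9=1, G10=0, G11=1 → Y1=0, Y2=1 — matches
  G2 stuck-at-0: G1=1, G2=0 [stuck-at-0], G3=1, G4=1, G5=1, G6=1, G7=1, G8=0, G9=0, G10=1, G11=0 → Y1=1, Y2=0 — eliminated
  G11 stuck-at-0: G1=1, G2=1, G3=1, G4=1, G5=1, G6=1, G7=1, G8=0, G9=1, G10=0, G11=0 [stuck-at-0] → Y1=0, Y2=0 — eliminated
  G5 stuck-at-0: G1=1, G2=1, G3=1, G4=1, G5=0 [stuck-at-0], G6=1, G7=1, G8=0, G9=1, G10=0, G11=0 → Y1=0, Y2=0 — eliminated
Only G6 stuck-at-0 reproduces the observed Y1=0, Y2=1.

G6 stuck-at-0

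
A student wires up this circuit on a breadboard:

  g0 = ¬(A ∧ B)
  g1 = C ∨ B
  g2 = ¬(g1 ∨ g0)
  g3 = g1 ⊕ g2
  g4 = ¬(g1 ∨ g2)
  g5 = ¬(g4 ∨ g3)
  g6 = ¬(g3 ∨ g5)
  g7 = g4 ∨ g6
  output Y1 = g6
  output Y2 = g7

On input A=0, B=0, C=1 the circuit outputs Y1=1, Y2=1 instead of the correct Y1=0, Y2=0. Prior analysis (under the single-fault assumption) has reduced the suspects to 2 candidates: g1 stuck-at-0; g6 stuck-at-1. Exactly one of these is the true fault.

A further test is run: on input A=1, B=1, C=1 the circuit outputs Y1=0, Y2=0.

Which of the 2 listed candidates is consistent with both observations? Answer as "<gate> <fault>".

g1 stuck-at-0

Evaluate each candidate on input A=1, B=1, C=1:
  g1 stuck-at-0: g0=0, g1=0 [stuck-at-0], g2=1, g3=1, g4=0, g5=0, g6=0, g7=0 → Y1=0, Y2=0 — matches
  g6 stuck-at-1: g0=0, g1=1, g2=0, g3=1, g4=0, g5=0, g6=1 [stuck-at-1], g7=1 → Y1=1, Y2=1 — eliminated
Only g1 stuck-at-0 reproduces the observed Y1=0, Y2=0.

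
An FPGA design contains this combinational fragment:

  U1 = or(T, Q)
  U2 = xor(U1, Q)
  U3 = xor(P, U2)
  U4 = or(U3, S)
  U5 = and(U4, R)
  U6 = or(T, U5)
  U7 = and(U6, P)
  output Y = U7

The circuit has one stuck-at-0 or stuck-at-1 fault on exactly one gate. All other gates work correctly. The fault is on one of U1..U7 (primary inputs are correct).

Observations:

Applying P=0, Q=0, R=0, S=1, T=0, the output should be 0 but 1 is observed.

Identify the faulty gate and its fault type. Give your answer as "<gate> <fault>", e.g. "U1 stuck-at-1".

U7 stuck-at-1

Fault-free values for test 1 (P=0, Q=0, R=0, S=1, T=0): U1=0, U2=0, U3=0, U4=1, U5=0, U6=0, U7=0, giving Y=0. Observed 1.
Test 1: faults giving observed 1 are {U7 stuck-at-1}.
Only U7 stuck-at-1 is consistent with every test.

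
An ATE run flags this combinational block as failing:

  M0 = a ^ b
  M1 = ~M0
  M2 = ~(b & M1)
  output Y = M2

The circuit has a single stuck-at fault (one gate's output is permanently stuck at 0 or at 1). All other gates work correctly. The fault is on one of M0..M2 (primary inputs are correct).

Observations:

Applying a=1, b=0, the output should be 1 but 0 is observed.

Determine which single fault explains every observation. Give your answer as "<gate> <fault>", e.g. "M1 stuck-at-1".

Fault-free values for test 1 (a=1, b=0): M0=1, M1=0, M2=1, giving Y=1. Observed 0.
Test 1: faults giving observed 0 are {M2 stuck-at-0}.
Only M2 stuck-at-0 is consistent with every test.

M2 stuck-at-0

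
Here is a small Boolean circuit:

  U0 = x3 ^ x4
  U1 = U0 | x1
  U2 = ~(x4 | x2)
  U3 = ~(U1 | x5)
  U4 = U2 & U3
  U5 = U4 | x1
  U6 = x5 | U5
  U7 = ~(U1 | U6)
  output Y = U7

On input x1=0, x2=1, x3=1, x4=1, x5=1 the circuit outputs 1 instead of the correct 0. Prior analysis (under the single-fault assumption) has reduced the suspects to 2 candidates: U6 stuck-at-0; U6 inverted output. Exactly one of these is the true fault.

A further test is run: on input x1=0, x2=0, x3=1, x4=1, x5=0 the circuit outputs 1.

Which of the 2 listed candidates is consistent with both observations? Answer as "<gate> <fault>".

U6 stuck-at-0

Evaluate each candidate on input x1=0, x2=0, x3=1, x4=1, x5=0:
  U6 stuck-at-0: U0=0, U1=0, U2=0, U3=1, U4=0, U5=0, U6=0 [stuck-at-0], U7=1 → 1 — matches
  U6 inverted output: U0=0, U1=0, U2=0, U3=1, U4=0, U5=0, U6=1 [inverted output], U7=0 → 0 — eliminated
Only U6 stuck-at-0 reproduces the observed 1.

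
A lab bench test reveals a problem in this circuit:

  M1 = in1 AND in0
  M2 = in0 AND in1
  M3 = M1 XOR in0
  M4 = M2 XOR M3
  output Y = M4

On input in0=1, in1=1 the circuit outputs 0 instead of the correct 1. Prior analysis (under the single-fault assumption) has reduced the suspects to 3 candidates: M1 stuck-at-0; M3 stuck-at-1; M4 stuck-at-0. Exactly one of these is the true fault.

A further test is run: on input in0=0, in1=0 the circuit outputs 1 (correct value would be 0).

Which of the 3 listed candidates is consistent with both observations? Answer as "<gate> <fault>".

Evaluate each candidate on input in0=0, in1=0:
  M1 stuck-at-0: M1=0 [stuck-at-0], M2=0, M3=0, M4=0 → 0 — eliminated
  M3 stuck-at-1: M1=0, M2=0, M3=1 [stuck-at-1], M4=1 → 1 — matches
  M4 stuck-at-0: M1=0, M2=0, M3=0, M4=0 [stuck-at-0] → 0 — eliminated
Only M3 stuck-at-1 reproduces the observed 1.

M3 stuck-at-1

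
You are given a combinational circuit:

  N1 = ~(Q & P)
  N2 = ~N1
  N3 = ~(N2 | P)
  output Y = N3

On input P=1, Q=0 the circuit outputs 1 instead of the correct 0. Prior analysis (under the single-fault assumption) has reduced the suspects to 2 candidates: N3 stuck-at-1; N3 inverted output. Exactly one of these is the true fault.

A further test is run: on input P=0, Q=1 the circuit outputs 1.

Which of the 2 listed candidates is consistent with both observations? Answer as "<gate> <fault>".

N3 stuck-at-1

Evaluate each candidate on input P=0, Q=1:
  N3 stuck-at-1: N1=1, N2=0, N3=1 [stuck-at-1] → 1 — matches
  N3 inverted output: N1=1, N2=0, N3=0 [inverted output] → 0 — eliminated
Only N3 stuck-at-1 reproduces the observed 1.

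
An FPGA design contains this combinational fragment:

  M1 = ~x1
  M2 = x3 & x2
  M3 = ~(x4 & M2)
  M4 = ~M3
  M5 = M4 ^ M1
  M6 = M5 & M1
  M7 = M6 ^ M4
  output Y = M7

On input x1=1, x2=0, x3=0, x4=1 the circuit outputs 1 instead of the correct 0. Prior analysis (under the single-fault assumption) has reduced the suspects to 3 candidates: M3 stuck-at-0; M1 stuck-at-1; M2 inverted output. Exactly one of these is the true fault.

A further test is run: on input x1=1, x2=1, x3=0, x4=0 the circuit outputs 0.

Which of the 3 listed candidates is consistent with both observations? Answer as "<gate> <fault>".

Evaluate each candidate on input x1=1, x2=1, x3=0, x4=0:
  M3 stuck-at-0: M1=0, M2=0, M3=0 [stuck-at-0], M4=1, M5=1, M6=0, M7=1 → 1 — eliminated
  M1 stuck-at-1: M1=1 [stuck-at-1], M2=0, M3=1, M4=0, M5=1, M6=1, M7=1 → 1 — eliminated
  M2 inverted output: M1=0, M2=1 [inverted output], M3=1, M4=0, M5=0, M6=0, M7=0 → 0 — matches
Only M2 inverted output reproduces the observed 0.

M2 inverted output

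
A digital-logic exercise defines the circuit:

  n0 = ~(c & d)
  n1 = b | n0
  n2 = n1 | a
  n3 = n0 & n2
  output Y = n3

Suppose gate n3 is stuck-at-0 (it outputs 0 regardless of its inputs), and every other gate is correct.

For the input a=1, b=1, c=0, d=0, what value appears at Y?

Propagate with n3 forced: n0=1, n1=1, n2=1, n3=0 [stuck-at-0].
So Y = 0. (Without the fault it would be 1.)

0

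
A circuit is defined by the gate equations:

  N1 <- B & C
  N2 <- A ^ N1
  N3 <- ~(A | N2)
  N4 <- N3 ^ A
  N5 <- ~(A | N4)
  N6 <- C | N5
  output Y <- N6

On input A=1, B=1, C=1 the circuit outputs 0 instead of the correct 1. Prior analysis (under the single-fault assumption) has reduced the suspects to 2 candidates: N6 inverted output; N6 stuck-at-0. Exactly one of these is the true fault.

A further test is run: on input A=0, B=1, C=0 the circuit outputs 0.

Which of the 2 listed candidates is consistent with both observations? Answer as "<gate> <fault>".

N6 stuck-at-0

Evaluate each candidate on input A=0, B=1, C=0:
  N6 inverted output: N1=0, N2=0, N3=1, N4=1, N5=0, N6=1 [inverted output] → 1 — eliminated
  N6 stuck-at-0: N1=0, N2=0, N3=1, N4=1, N5=0, N6=0 [stuck-at-0] → 0 — matches
Only N6 stuck-at-0 reproduces the observed 0.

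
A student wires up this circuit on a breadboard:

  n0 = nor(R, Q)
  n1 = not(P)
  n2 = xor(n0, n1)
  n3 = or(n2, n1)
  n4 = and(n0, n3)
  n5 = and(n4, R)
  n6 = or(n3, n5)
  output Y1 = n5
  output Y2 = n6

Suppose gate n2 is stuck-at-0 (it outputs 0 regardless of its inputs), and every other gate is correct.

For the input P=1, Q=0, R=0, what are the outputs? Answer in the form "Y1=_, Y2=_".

Propagate with n2 forced: n0=1, n1=0, n2=0 [stuck-at-0], n3=0, n4=0, n5=0, n6=0.
So the outputs are Y1=0, Y2=0. (Without the fault they would be Y1=0, Y2=1.)

Y1=0, Y2=0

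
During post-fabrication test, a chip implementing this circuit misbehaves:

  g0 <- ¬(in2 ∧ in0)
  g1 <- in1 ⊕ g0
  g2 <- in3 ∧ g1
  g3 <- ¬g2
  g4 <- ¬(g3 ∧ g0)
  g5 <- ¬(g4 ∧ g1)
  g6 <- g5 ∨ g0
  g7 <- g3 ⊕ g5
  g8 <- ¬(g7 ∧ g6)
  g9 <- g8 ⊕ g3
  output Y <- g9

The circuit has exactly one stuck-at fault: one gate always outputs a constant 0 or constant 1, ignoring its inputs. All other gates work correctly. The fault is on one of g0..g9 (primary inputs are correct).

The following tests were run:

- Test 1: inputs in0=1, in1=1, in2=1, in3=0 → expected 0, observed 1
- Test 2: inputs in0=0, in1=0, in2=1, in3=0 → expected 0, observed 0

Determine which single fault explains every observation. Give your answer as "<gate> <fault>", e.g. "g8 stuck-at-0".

Fault-free values for test 1 (in0=1, in1=1, in2=1, in3=0): g0=0, g1=1, g2=0, g3=1, g4=1, g5=0, g6=0, g7=1, g8=1, g9=0, giving Y=0. Observed 1.
Test 1: faults giving observed 1 are {g2 stuck-at-1, g3 stuck-at-0, g6 stuck-at-1, g8 stuck-at-0, g9 stuck-at-1}.
Test 2 (in0=0, in1=0, in2=1, in3=0): fault-free g0=1, g1=1, g2=0, g3=1, g4=0, g5=1, g6=1, g7=0, g8=1, g9=0 → 0; observed 0. Eliminates g2 stuck-at-1, g3 stuck-at-0, g8 stuck-at-0, g9 stuck-at-1.
Only g6 stuck-at-1 is consistent with every test.

g6 stuck-at-1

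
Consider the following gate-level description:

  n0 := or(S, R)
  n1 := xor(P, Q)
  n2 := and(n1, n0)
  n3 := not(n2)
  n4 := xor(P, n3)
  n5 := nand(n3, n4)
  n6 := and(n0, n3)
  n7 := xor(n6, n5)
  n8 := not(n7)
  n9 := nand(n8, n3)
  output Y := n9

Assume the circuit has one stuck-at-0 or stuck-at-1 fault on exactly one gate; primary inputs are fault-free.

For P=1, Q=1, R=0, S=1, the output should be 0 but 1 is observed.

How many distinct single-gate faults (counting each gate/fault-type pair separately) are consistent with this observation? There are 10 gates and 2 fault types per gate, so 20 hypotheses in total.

Fault-free: n0=1, n1=0, n2=0, n3=1, n4=0, n5=1, n6=1, n7=0, n8=1, n9=0 → 0. Observed 1.
  n0: stuck-at-0 ✓; others ✗
  n1: stuck-at-1 ✓; others ✗
  n2: stuck-at-1 ✓; others ✗
  n3: stuck-at-0 ✓; others ✗
  n4: stuck-at-1 ✓; others ✗
  n5: stuck-at-0 ✓; others ✗
  n6: stuck-at-0 ✓; others ✗
  n7: stuck-at-1 ✓; others ✗
  n8: stuck-at-0 ✓; others ✗
  n9: stuck-at-1 ✓; others ✗
Consistent faults: {n0 stuck-at-0, n1 stuck-at-1, n2 stuck-at-1, n3 stuck-at-0, n4 stuck-at-1, n5 stuck-at-0, n6 stuck-at-0, n7 stuck-at-1, n8 stuck-at-0, n9 stuck-at-1} — 10 in all.

10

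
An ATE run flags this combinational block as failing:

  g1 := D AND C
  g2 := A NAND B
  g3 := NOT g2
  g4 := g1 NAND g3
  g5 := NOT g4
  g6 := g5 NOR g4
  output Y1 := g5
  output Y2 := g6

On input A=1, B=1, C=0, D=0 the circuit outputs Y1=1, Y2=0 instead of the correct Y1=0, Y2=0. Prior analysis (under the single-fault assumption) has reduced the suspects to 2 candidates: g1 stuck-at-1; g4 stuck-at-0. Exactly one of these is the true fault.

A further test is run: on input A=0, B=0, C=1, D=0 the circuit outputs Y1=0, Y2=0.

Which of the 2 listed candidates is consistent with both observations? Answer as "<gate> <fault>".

g1 stuck-at-1

Evaluate each candidate on input A=0, B=0, C=1, D=0:
  g1 stuck-at-1: g1=1 [stuck-at-1], g2=1, g3=0, g4=1, g5=0, g6=0 → Y1=0, Y2=0 — matches
  g4 stuck-at-0: g1=0, g2=1, g3=0, g4=0 [stuck-at-0], g5=1, g6=0 → Y1=1, Y2=0 — eliminated
Only g1 stuck-at-1 reproduces the observed Y1=0, Y2=0.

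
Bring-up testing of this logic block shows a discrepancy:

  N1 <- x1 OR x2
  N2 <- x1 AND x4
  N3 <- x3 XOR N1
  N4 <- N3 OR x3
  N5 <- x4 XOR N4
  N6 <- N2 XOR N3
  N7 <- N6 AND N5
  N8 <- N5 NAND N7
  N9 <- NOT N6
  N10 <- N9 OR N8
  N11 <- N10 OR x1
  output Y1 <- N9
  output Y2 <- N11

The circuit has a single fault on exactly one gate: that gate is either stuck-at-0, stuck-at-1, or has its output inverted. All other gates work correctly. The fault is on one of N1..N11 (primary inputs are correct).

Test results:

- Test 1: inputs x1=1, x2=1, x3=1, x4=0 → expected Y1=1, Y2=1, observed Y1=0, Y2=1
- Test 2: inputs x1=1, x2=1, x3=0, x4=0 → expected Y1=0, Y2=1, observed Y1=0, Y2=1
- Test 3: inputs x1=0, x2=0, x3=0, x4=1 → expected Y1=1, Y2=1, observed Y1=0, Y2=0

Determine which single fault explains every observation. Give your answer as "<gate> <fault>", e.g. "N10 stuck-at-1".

Fault-free values for test 1 (x1=1, x2=1, x3=1, x4=0): N1=1, N2=0, N3=0, N4=1, N5=1, N6=0, N7=0, N8=1, N9=1, N10=1, N11=1, giving Y1=1, Y2=1. Observed Y1=0, Y2=1.
Test 1: faults giving observed Y1=0, Y2=1 are {N1 stuck-at-0, N1 inverted output, N2 stuck-at-1, N2 inverted output, N3 stuck-at-1, N3 inverted output, N6 stuck-at-1, N6 inverted output, N9 stuck-at-0, N9 inverted output}.
Test 2 (x1=1, x2=1, x3=0, x4=0): fault-free N1=1, N2=0, N3=1, N4=1, N5=1, N6=1, N7=1, N8=0, N9=0, N10=0, N11=1 → Y1=0, Y2=1; observed Y1=0, Y2=1. Eliminates N1 stuck-at-0, N1 inverted output, N2 stuck-at-1, N2 inverted output, N3 inverted output, N6 inverted output, N9 inverted output.
Test 3 (x1=0, x2=0, x3=0, x4=1): fault-free N1=0, N2=0, N3=0, N4=0, N5=1, N6=0, N7=0, N8=1, N9=1, N10=1, N11=1 → Y1=1, Y2=1; observed Y1=0, Y2=0. Eliminates N3 stuck-at-1, N9 stuck-at-0.
Only N6 stuck-at-1 is consistent with every test.

N6 stuck-at-1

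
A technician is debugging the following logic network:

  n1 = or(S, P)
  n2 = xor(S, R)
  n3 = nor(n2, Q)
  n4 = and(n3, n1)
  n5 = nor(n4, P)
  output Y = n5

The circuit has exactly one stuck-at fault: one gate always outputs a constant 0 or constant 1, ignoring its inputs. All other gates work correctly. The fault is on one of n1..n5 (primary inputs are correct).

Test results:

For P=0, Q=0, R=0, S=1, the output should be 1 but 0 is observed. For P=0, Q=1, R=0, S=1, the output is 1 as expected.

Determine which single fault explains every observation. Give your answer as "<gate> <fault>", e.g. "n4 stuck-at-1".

n2 stuck-at-0

Fault-free values for test 1 (P=0, Q=0, R=0, S=1): n1=1, n2=1, n3=0, n4=0, n5=1, giving Y=1. Observed 0.
Test 1: faults giving observed 0 are {n2 stuck-at-0, n3 stuck-at-1, n4 stuck-at-1, n5 stuck-at-0}.
Test 2 (P=0, Q=1, R=0, S=1): fault-free n1=1, n2=1, n3=0, n4=0, n5=1 → 1; observed 1. Eliminates n3 stuck-at-1, n4 stuck-at-1, n5 stuck-at-0.
Only n2 stuck-at-0 is consistent with every test.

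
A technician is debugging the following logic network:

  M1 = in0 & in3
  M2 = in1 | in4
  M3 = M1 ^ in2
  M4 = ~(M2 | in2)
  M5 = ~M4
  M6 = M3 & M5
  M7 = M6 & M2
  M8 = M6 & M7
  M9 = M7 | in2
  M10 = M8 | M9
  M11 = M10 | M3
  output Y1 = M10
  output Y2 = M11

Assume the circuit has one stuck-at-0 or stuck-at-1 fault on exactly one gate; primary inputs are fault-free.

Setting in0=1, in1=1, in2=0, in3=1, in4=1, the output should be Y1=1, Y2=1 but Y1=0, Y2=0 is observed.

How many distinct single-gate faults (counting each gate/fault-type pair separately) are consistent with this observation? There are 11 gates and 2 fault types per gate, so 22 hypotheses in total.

2

Fault-free: M1=1, M2=1, M3=1, M4=0, M5=1, M6=1, M7=1, M8=1, M9=1, M10=1, M11=1 → Y1=1, Y2=1. Observed Y1=0, Y2=0.
  M1: stuck-at-0 ✓; others ✗
  M2: none of the 2 fault types match ✗
  M3: stuck-at-0 ✓; others ✗
  M4: none of the 2 fault types match ✗
  M5: none of the 2 fault types match ✗
  M6: none of the 2 fault types match ✗
  M7: none of the 2 fault types match ✗
  M8: none of the 2 fault types match ✗
  M9: none of the 2 fault types match ✗
  M10: none of the 2 fault types match ✗
  M11: none of the 2 fault types match ✗
Consistent faults: {M1 stuck-at-0, M3 stuck-at-0} — 2 in all.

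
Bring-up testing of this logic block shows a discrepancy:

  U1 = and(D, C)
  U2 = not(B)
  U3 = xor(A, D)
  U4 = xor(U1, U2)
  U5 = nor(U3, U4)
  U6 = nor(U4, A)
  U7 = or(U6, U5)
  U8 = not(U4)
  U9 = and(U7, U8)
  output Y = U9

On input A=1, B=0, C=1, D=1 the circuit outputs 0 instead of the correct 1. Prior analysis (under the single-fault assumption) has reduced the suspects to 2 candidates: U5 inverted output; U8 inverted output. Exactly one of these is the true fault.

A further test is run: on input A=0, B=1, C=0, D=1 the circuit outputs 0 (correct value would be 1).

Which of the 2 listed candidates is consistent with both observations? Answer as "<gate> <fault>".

U8 inverted output

Evaluate each candidate on input A=0, B=1, C=0, D=1:
  U5 inverted output: U1=0, U2=0, U3=1, U4=0, U5=1 [inverted output], U6=1, U7=1, U8=1, U9=1 → 1 — eliminated
  U8 inverted output: U1=0, U2=0, U3=1, U4=0, U5=0, U6=1, U7=1, U8=0 [inverted output], U9=0 → 0 — matches
Only U8 inverted output reproduces the observed 0.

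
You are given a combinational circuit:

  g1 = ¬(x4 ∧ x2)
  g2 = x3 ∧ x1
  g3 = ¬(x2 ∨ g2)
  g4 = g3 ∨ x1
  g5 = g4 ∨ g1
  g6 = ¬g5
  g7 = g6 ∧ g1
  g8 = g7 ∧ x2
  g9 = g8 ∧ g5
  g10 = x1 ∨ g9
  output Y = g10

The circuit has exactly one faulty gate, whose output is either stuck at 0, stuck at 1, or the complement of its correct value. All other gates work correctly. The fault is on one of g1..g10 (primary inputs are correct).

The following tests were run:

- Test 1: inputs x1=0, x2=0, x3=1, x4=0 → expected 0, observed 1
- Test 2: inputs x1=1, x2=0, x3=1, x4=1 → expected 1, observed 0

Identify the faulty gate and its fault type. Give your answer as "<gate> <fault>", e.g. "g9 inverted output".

Fault-free values for test 1 (x1=0, x2=0, x3=1, x4=0): g1=1, g2=0, g3=1, g4=1, g5=1, g6=0, g7=0, g8=0, g9=0, g10=0, giving Y=0. Observed 1.
Test 1: faults giving observed 1 are {g8 stuck-at-1, g8 inverted output, g9 stuck-at-1, g9 inverted output, g10 stuck-at-1, g10 inverted output}.
Test 2 (x1=1, x2=0, x3=1, x4=1): fault-free g1=1, g2=1, g3=0, g4=1, g5=1, g6=0, g7=0, g8=0, g9=0, g10=1 → 1; observed 0. Eliminates g8 stuck-at-1, g8 inverted output, g9 stuck-at-1, g9 inverted output, g10 stuck-at-1.
Only g10 inverted output is consistent with every test.

g10 inverted output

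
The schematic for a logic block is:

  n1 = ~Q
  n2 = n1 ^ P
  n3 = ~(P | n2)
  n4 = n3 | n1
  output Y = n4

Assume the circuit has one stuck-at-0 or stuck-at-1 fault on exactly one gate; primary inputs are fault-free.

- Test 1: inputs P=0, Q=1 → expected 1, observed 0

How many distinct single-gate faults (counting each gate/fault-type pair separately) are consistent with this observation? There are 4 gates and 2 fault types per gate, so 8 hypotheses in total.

3

Fault-free: n1=0, n2=0, n3=1, n4=1 → 1. Observed 0.
  n1 stuck-at-0: output 1 ✗
  n1 stuck-at-1: output 1 ✗
  n2 stuck-at-0: output 1 ✗
  n2 stuck-at-1: output 0 ✓
  n3 stuck-at-0: output 0 ✓
  n3 stuck-at-1: output 1 ✗
  n4 stuck-at-0: output 0 ✓
  n4 stuck-at-1: output 1 ✗
Consistent faults: {n2 stuck-at-1, n3 stuck-at-0, n4 stuck-at-0} — 3 in all.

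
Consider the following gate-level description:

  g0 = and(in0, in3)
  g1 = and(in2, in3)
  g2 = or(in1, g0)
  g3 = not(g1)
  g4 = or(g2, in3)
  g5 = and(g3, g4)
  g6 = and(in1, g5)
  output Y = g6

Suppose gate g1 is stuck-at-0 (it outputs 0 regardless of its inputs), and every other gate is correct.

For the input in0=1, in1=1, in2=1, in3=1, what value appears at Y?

1

Propagate with g1 forced: g0=1, g1=0 [stuck-at-0], g2=1, g3=1, g4=1, g5=1, g6=1.
So Y = 1. (Without the fault it would be 0.)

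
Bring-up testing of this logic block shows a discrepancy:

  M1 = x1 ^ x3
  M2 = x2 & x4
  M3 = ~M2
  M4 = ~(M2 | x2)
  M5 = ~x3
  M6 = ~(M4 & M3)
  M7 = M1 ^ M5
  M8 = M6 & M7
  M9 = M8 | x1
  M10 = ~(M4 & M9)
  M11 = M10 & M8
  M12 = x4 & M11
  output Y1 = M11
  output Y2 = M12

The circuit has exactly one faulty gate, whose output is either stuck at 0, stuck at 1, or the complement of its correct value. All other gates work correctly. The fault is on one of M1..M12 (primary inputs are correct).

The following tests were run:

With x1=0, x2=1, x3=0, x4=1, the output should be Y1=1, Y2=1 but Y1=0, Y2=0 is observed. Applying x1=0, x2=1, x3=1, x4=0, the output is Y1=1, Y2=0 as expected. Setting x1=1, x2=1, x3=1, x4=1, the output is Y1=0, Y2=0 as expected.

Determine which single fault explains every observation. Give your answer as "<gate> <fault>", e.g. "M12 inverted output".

M5 stuck-at-0

Fault-free values for test 1 (x1=0, x2=1, x3=0, x4=1): M1=0, M2=1, M3=0, M4=0, M5=1, M6=1, M7=1, M8=1, M9=1, M10=1, M11=1, M12=1, giving Y1=1, Y2=1. Observed Y1=0, Y2=0.
Test 1: faults giving observed Y1=0, Y2=0 are {M1 stuck-at-1, M1 inverted output, M4 stuck-at-1, M4 inverted output, M5 stuck-at-0, M5 inverted output, M6 stuck-at-0, M6 inverted output, M7 stuck-at-0, M7 inverted output, M8 stuck-at-0, M8 inverted output, M10 stuck-at-0, M10 inverted output, M11 stuck-at-0, M11 inverted output}.
Test 2 (x1=0, x2=1, x3=1, x4=0): fault-free M1=1, M2=0, M3=1, M4=0, M5=0, M6=1, M7=1, M8=1, M9=1, M10=1, M11=1, M12=0 → Y1=1, Y2=0; observed Y1=1, Y2=0. Eliminates M1 inverted output, M4 stuck-at-1, M4 inverted output, M5 inverted output, M6 stuck-at-0, M6 inverted output, M7 stuck-at-0, M7 inverted output, M8 stuck-at-0, M8 inverted output, M10 stuck-at-0, M10 inverted output, M11 stuck-at-0, M11 inverted output.
Test 3 (x1=1, x2=1, x3=1, x4=1): fault-free M1=0, M2=1, M3=0, M4=0, M5=0, M6=1, M7=0, M8=0, M9=1, M10=1, M11=0, M12=0 → Y1=0, Y2=0; observed Y1=0, Y2=0. Eliminates M1 stuck-at-1.
Only M5 stuck-at-0 is consistent with every test.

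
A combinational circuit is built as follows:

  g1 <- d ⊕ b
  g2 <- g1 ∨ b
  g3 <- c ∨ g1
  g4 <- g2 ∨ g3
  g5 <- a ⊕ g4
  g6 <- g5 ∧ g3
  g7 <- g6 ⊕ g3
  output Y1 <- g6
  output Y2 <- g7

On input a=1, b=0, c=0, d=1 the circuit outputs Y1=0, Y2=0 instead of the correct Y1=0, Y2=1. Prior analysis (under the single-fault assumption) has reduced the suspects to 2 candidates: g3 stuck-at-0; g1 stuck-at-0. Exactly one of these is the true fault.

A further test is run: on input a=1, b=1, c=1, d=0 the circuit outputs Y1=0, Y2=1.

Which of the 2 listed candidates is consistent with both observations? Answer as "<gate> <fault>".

Evaluate each candidate on input a=1, b=1, c=1, d=0:
  g3 stuck-at-0: g1=1, g2=1, g3=0 [stuck-at-0], g4=1, g5=0, g6=0, g7=0 → Y1=0, Y2=0 — eliminated
  g1 stuck-at-0: g1=0 [stuck-at-0], g2=1, g3=1, g4=1, g5=0, g6=0, g7=1 → Y1=0, Y2=1 — matches
Only g1 stuck-at-0 reproduces the observed Y1=0, Y2=1.

g1 stuck-at-0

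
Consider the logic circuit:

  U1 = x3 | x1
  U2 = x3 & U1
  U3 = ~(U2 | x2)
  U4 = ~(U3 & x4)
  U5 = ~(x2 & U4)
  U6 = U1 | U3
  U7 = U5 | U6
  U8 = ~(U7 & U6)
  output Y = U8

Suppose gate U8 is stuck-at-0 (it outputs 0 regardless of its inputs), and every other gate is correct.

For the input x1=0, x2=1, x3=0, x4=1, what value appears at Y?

Propagate with U8 forced: U1=0, U2=0, U3=0, U4=1, U5=0, U6=0, U7=0, U8=0 [stuck-at-0].
So Y = 0. (Without the fault it would be 1.)

0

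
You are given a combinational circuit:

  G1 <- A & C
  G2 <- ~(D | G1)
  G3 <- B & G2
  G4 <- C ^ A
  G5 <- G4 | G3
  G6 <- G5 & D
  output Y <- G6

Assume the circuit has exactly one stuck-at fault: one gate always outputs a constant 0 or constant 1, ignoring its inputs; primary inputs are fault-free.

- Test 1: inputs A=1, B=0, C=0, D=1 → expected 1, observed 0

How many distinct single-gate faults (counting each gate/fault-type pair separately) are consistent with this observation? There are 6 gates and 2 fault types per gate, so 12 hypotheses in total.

Fault-free: G1=0, G2=0, G3=0, G4=1, G5=1, G6=1 → 1. Observed 0.
  G1 stuck-at-0: output 1 ✗
  G1 stuck-at-1: output 1 ✗
  G2 stuck-at-0: output 1 ✗
  G2 stuck-at-1: output 1 ✗
  G3 stuck-at-0: output 1 ✗
  G3 stuck-at-1: output 1 ✗
  G4 stuck-at-0: output 0 ✓
  G4 stuck-at-1: output 1 ✗
  G5 stuck-at-0: output 0 ✓
  G5 stuck-at-1: output 1 ✗
  G6 stuck-at-0: output 0 ✓
  G6 stuck-at-1: output 1 ✗
Consistent faults: {G4 stuck-at-0, G5 stuck-at-0, G6 stuck-at-0} — 3 in all.

3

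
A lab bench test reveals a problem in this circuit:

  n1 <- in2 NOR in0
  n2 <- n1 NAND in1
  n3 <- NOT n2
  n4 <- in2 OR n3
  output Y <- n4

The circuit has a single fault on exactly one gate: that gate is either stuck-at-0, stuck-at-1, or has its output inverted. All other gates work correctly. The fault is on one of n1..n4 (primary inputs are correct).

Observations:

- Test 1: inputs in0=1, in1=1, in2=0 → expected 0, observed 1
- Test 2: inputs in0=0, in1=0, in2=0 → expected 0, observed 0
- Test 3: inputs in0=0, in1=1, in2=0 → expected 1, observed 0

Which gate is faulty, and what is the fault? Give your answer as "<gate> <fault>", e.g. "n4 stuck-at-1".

n1 inverted output

Fault-free values for test 1 (in0=1, in1=1, in2=0): n1=0, n2=1, n3=0, n4=0, giving Y=0. Observed 1.
Test 1: faults giving observed 1 are {n1 stuck-at-1, n1 inverted output, n2 stuck-at-0, n2 inverted output, n3 stuck-at-1, n3 inverted output, n4 stuck-at-1, n4 inverted output}.
Test 2 (in0=0, in1=0, in2=0): fault-free n1=1, n2=1, n3=0, n4=0 → 0; observed 0. Eliminates n2 stuck-at-0, n2 inverted output, n3 stuck-at-1, n3 inverted output, n4 stuck-at-1, n4 inverted output.
Test 3 (in0=0, in1=1, in2=0): fault-free n1=1, n2=0, n3=1, n4=1 → 1; observed 0. Eliminates n1 stuck-at-1.
Only n1 inverted output is consistent with every test.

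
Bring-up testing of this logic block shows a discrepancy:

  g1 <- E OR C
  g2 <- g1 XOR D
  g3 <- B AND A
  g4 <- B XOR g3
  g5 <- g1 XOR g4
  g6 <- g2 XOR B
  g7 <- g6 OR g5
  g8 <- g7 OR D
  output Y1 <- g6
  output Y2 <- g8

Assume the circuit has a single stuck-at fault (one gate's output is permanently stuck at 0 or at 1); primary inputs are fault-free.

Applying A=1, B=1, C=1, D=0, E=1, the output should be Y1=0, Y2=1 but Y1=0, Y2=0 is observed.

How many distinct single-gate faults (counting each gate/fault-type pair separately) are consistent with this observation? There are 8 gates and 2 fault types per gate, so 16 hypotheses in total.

5

Fault-free: g1=1, g2=1, g3=1, g4=0, g5=1, g6=0, g7=1, g8=1 → Y1=0, Y2=1. Observed Y1=0, Y2=0.
  g1: none of the 2 fault types match ✗
  g2: none of the 2 fault types match ✗
  g3: stuck-at-0 ✓; others ✗
  g4: stuck-at-1 ✓; others ✗
  g5: stuck-at-0 ✓; others ✗
  g6: none of the 2 fault types match ✗
  g7: stuck-at-0 ✓; others ✗
  g8: stuck-at-0 ✓; others ✗
Consistent faults: {g3 stuck-at-0, g4 stuck-at-1, g5 stuck-at-0, g7 stuck-at-0, g8 stuck-at-0} — 5 in all.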